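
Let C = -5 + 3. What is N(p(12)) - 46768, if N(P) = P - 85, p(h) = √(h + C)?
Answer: -46853 + √10 ≈ -46850.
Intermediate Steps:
C = -2
p(h) = √(-2 + h) (p(h) = √(h - 2) = √(-2 + h))
N(P) = -85 + P
N(p(12)) - 46768 = (-85 + √(-2 + 12)) - 46768 = (-85 + √10) - 46768 = -46853 + √10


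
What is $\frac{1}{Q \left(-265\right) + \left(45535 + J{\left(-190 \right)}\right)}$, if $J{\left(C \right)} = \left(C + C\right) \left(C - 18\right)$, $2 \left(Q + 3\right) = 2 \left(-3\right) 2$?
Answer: $\frac{1}{126960} \approx 7.8765 \cdot 10^{-6}$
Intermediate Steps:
$Q = -9$ ($Q = -3 + \frac{2 \left(-3\right) 2}{2} = -3 + \frac{\left(-6\right) 2}{2} = -3 + \frac{1}{2} \left(-12\right) = -3 - 6 = -9$)
$J{\left(C \right)} = 2 C \left(-18 + C\right)$
$\frac{1}{Q \left(-265\right) + \left(45535 + J{\left(-190 \right)}\right)} = \frac{1}{\left(-9\right) \left(-265\right) + \left(45535 + 2 \left(-190\right) \left(-18 - 190\right)\right)} = \frac{1}{2385 + \left(45535 + 2 \left(-190\right) \left(-208\right)\right)} = \frac{1}{2385 + \left(45535 + 79040\right)} = \frac{1}{2385 + 124575} = \frac{1}{126960}$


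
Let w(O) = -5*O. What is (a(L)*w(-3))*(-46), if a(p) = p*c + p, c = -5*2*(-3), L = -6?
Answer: 128340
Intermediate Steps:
c = 30 (c = -10*(-3) = 30)
a(p) = 31*p (a(p) = p*30 + p = 30*p + p = 31*p)
(a(L)*w(-3))*(-46) = ((31*(-6))*(-5*(-3)))*(-46) = -186*15*(-46) = -2790*(-46) = 128340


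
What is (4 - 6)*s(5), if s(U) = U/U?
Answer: -2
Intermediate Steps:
s(U) = 1
(4 - 6)*s(5) = (4 - 6)*1 = -2*1 = -2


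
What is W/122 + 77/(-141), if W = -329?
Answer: -55783/17202 ≈ -3.2428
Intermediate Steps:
W/122 + 77/(-141) = -329/122 + 77/(-141) = -329*1/122 + 77*(-1/141) = -329/122 - 77/141 = -55783/17202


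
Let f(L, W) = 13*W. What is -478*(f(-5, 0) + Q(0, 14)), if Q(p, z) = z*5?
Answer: -33460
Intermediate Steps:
Q(p, z) = 5*z
-478*(f(-5, 0) + Q(0, 14)) = -478*(13*0 + 5*14) = -478*(0 + 70) = -478*70 = -33460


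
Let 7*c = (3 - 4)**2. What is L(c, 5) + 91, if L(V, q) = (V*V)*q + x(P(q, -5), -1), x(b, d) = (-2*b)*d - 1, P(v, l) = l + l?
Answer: 3435/49 ≈ 70.102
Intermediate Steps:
P(v, l) = 2*l
c = 1/7 (c = (3 - 4)**2/7 = (1/7)*(-1)**2 = (1/7)*1 = 1/7 ≈ 0.14286)
x(b, d) = -1 - 2*b*d (x(b, d) = -2*b*d - 1 = -1 - 2*b*d)
L(V, q) = -21 + q*V**2 (L(V, q) = (V*V)*q + (-1 - 2*2*(-5)*(-1)) = V**2*q + (-1 - 2*(-10)*(-1)) = q*V**2 + (-1 - 20) = q*V**2 - 21 = -21 + q*V**2)
L(c, 5) + 91 = (-21 + 5*(1/7)**2) + 91 = (-21 + 5*(1/49)) + 91 = (-21 + 5/49) + 91 = -1024/49 + 91 = 3435/49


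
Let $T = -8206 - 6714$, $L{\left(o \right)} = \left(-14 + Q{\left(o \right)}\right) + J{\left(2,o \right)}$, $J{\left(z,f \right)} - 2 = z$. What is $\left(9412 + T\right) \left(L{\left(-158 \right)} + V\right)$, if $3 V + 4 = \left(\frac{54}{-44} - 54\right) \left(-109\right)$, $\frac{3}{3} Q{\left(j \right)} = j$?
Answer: $- \frac{111315762}{11} \approx -1.012 \cdot 10^{7}$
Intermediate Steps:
$J{\left(z,f \right)} = 2 + z$
$Q{\left(j \right)} = j$
$L{\left(o \right)} = -10 + o$ ($L{\left(o \right)} = \left(-14 + o\right) + \left(2 + 2\right) = \left(-14 + o\right) + 4 = -10 + o$)
$T = -14920$ ($T = -8206 - 6714 = -14920$)
$V = \frac{132347}{66}$ ($V = - \frac{4}{3} + \frac{\left(\frac{54}{-44} - 54\right) \left(-109\right)}{3} = - \frac{4}{3} + \frac{\left(54 \left(- \frac{1}{44}\right) - 54\right) \left(-109\right)}{3} = - \frac{4}{3} + \frac{\left(- \frac{27}{22} - 54\right) \left(-109\right)}{3} = - \frac{4}{3} + \frac{\left(- \frac{1215}{22}\right) \left(-109\right)}{3} = - \frac{4}{3} + \frac{1}{3} \cdot \frac{132435}{22} = - \frac{4}{3} + \frac{44145}{22} = \frac{132347}{66} \approx 2005.3$)
$\left(9412 + T\right) \left(L{\left(-158 \right)} + V\right) = \left(9412 - 14920\right) \left(\left(-10 - 158\right) + \frac{132347}{66}\right) = - 5508 \left(-168 + \frac{132347}{66}\right) = \left(-5508\right) \frac{121259}{66} = - \frac{111315762}{11}$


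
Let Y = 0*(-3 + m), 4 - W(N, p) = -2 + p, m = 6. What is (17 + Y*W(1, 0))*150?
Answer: 2550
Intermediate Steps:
W(N, p) = 6 - p (W(N, p) = 4 - (-2 + p) = 4 + (2 - p) = 6 - p)
Y = 0 (Y = 0*(-3 + 6) = 0*3 = 0)
(17 + Y*W(1, 0))*150 = (17 + 0*(6 - 1*0))*150 = (17 + 0*(6 + 0))*150 = (17 + 0*6)*150 = (17 + 0)*150 = 17*150 = 2550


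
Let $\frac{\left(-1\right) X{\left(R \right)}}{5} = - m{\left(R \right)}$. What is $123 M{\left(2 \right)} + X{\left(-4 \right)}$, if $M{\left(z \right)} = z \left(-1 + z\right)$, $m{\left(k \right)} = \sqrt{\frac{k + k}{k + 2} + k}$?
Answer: $246$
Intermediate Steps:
$m{\left(k \right)} = \sqrt{k + \frac{2 k}{2 + k}}$ ($m{\left(k \right)} = \sqrt{\frac{2 k}{2 + k} + k} = \sqrt{k + \frac{2 k}{2 + k}}$)
$X{\left(R \right)} = 5 \sqrt{\frac{R \left(4 + R\right)}{2 + R}}$ ($X{\left(R \right)} = - 5 \left(- \sqrt{\frac{R \left(4 + R\right)}{2 + R}}\right) = 5 \sqrt{\frac{R \left(4 + R\right)}{2 + R}}$)
$123 M{\left(2 \right)} + X{\left(-4 \right)} = 123 \cdot 2 \left(-1 + 2\right) + 5 \sqrt{- \frac{4 \left(4 - 4\right)}{2 - 4}} = 123 \cdot 2 \cdot 1 + 5 \sqrt{\left(-4\right) \frac{1}{-2} \cdot 0} = 123 \cdot 2 + 5 \sqrt{\left(-4\right) \left(- \frac{1}{2}\right) 0} = 246 + 5 \sqrt{0} = 246 + 5 \cdot 0 = 246 + 0 = 246$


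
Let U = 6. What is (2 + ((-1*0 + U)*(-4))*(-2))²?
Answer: 2500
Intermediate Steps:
(2 + ((-1*0 + U)*(-4))*(-2))² = (2 + ((-1*0 + 6)*(-4))*(-2))² = (2 + ((0 + 6)*(-4))*(-2))² = (2 + (6*(-4))*(-2))² = (2 - 24*(-2))² = (2 + 48)² = 50² = 2500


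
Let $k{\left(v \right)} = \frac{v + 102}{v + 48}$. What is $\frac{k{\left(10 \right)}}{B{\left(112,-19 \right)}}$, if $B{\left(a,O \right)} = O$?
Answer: $- \frac{56}{551} \approx -0.10163$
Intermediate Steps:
$k{\left(v \right)} = \frac{102 + v}{48 + v}$
$\frac{k{\left(10 \right)}}{B{\left(112,-19 \right)}} = \frac{\frac{1}{48 + 10} \left(102 + 10\right)}{-19} = \frac{1}{58} \cdot 112 \left(- \frac{1}{19}\right) = \frac{56}{29} \left(- \frac{1}{19}\right) = - \frac{56}{551}$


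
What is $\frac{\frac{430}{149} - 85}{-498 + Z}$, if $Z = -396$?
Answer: $\frac{12235}{133206} \approx 0.09185$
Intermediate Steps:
$\frac{\frac{430}{149} - 85}{-498 + Z} = \frac{\frac{430}{149} - 85}{-498 - 396} = \frac{430 \cdot \frac{1}{149} - 85}{-894} = \left(\frac{430}{149} - 85\right) \left(- \frac{1}{894}\right) = \left(- \frac{12235}{149}\right) \left(- \frac{1}{894}\right) = \frac{12235}{133206}$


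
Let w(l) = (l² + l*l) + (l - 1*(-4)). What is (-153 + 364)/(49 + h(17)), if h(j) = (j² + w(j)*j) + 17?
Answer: 211/10538 ≈ 0.020023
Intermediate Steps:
w(l) = 4 + l + 2*l² (w(l) = (l² + l²) + (l + 4) = 2*l² + (4 + l) = 4 + l + 2*l²)
h(j) = 17 + j² + j*(4 + j + 2*j²) (h(j) = (j² + (4 + j + 2*j²)*j) + 17 = (j² + j*(4 + j + 2*j²)) + 17 = 17 + j² + j*(4 + j + 2*j²))
(-153 + 364)/(49 + h(17)) = (-153 + 364)/(49 + (17 + 17² + 17*(4 + 17 + 2*17²))) = 211/(49 + (17 + 289 + 17*(4 + 17 + 2*289))) = 211/(49 + (17 + 289 + 17*(4 + 17 + 578))) = 211/(49 + (17 + 289 + 17*599)) = 211/(49 + (17 + 289 + 10183)) = 211/(49 + 10489) = 211/10538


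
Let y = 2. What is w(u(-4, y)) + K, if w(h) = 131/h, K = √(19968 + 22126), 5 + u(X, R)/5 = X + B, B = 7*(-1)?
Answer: -131/80 + √42094 ≈ 203.53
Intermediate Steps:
B = -7
u(X, R) = -60 + 5*X (u(X, R) = -25 + 5*(X - 7) = -25 + 5*(-7 + X) = -25 + (-35 + 5*X) = -60 + 5*X)
K = √42094 ≈ 205.17
w(u(-4, y)) + K = 131/(-60 + 5*(-4)) + √42094 = 131/(-60 - 20) + √42094 = 131/(-80) + √42094 = 131*(-1/80) + √42094 = -131/80 + √42094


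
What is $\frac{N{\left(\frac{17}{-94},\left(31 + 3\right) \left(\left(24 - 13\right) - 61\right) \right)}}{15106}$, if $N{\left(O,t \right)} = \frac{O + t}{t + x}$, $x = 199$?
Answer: $\frac{289}{3854188} \approx 7.4983 \cdot 10^{-5}$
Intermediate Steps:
$N{\left(O,t \right)} = \frac{O + t}{199 + t}$ ($N{\left(O,t \right)} = \frac{O + t}{t + 199} = \frac{O + t}{199 + t}$)
$\frac{N{\left(\frac{17}{-94},\left(31 + 3\right) \left(\left(24 - 13\right) - 61\right) \right)}}{15106} = \frac{\frac{1}{199 + \left(31 + 3\right) \left(\left(24 - 13\right) - 61\right)} \left(\frac{17}{-94} + \left(31 + 3\right) \left(\left(24 - 13\right) - 61\right)\right)}{15106} = \frac{17 \left(- \frac{1}{94}\right) + 34 \left(\left(24 - 13\right) - 61\right)}{199 + 34 \left(\left(24 - 13\right) - 61\right)} \frac{1}{15106} = \frac{- \frac{17}{94} + 34 \left(11 - 61\right)}{199 + 34 \left(11 - 61\right)} \frac{1}{15106} = \frac{- \frac{17}{94} + 34 \left(-50\right)}{199 + 34 \left(-50\right)} \frac{1}{15106} = \frac{- \frac{17}{94} - 1700}{199 - 1700} \cdot \frac{1}{15106} = \frac{1}{-1501} \left(- \frac{159817}{94}\right) \frac{1}{15106} = \left(- \frac{1}{1501}\right) \left(- \frac{159817}{94}\right) \frac{1}{15106} = \frac{2023}{1786} \cdot \frac{1}{15106} = \frac{289}{3854188}$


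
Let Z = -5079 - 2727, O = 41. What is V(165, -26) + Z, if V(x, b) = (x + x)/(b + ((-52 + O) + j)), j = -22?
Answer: -460884/59 ≈ -7811.6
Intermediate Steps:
V(x, b) = 2*x/(-33 + b) (V(x, b) = (x + x)/(b + ((-52 + 41) - 22)) = (2*x)/(b + (-11 - 22)) = (2*x)/(b - 33) = (2*x)/(-33 + b) = 2*x/(-33 + b))
Z = -7806
V(165, -26) + Z = 2*165/(-33 - 26) - 7806 = 2*165/(-59) - 7806 = 2*165*(-1/59) - 7806 = -330/59 - 7806 = -460884/59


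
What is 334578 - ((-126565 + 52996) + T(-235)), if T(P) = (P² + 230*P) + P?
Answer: 407207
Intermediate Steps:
T(P) = P² + 231*P
334578 - ((-126565 + 52996) + T(-235)) = 334578 - ((-126565 + 52996) - 235*(231 - 235)) = 334578 - (-73569 - 235*(-4)) = 334578 - (-73569 + 940) = 334578 - 1*(-72629) = 334578 + 72629 = 407207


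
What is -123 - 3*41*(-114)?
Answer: 13899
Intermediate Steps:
-123 - 3*41*(-114) = -123 - 123*(-114) = -123 + 14022 = 13899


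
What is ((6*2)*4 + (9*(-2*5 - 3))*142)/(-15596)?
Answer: 8283/7798 ≈ 1.0622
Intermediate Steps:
((6*2)*4 + (9*(-2*5 - 3))*142)/(-15596) = (12*4 + (9*(-10 - 3))*142)*(-1/15596) = (48 + (9*(-13))*142)*(-1/15596) = (48 - 117*142)*(-1/15596) = (48 - 16614)*(-1/15596) = -16566*(-1/15596) = 8283/7798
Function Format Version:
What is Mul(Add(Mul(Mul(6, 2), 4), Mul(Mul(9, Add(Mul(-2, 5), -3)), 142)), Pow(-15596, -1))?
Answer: Rational(8283, 7798) ≈ 1.0622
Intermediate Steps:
Mul(Add(Mul(Mul(6, 2), 4), Mul(Mul(9, Add(Mul(-2, 5), -3)), 142)), Pow(-15596, -1)) = Mul(Add(Mul(12, 4), Mul(Mul(9, Add(-10, -3)), 142)), Rational(-1, 15596)) = Mul(Add(48, Mul(Mul(9, -13), 142)), Rational(-1, 15596)) = Mul(Add(48, Mul(-117, 142)), Rational(-1, 15596)) = Mul(Add(48, -16614), Rational(-1, 15596)) = Mul(-16566, Rational(-1, 15596)) = Rational(8283, 7798)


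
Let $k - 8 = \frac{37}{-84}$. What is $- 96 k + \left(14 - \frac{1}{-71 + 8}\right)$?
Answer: $- \frac{44837}{63} \approx -711.7$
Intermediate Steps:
$k = \frac{635}{84}$ ($k = 8 + \frac{37}{-84} = 8 + 37 \left(- \frac{1}{84}\right) = 8 - \frac{37}{84} = \frac{635}{84} \approx 7.5595$)
$- 96 k + \left(14 - \frac{1}{-71 + 8}\right) = \left(-96\right) \frac{635}{84} + \left(14 - \frac{1}{-71 + 8}\right) = - \frac{5080}{7} + \left(14 - \frac{1}{-63}\right) = - \frac{5080}{7} + \left(14 - - \frac{1}{63}\right) = - \frac{5080}{7} + \left(14 + \frac{1}{63}\right) = - \frac{5080}{7} + \frac{883}{63} = - \frac{44837}{63}$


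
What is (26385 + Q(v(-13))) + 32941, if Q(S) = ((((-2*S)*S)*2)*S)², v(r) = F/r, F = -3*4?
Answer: 286403046478/4826809 ≈ 59336.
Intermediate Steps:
F = -12
v(r) = -12/r
Q(S) = 16*S⁶ (Q(S) = ((-2*S²*2)*S)² = ((-4*S²)*S)² = (-4*S³)² = 16*S⁶)
(26385 + Q(v(-13))) + 32941 = (26385 + 16*(-12/(-13))⁶) + 32941 = (26385 + 16*(-12*(-1/13))⁶) + 32941 = (26385 + 16*(12/13)⁶) + 32941 = (26385 + 16*(2985984/4826809)) + 32941 = (26385 + 47775744/4826809) + 32941 = 127403131209/4826809 + 32941 = 286403046478/4826809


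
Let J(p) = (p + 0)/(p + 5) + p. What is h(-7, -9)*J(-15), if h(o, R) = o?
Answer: 189/2 ≈ 94.500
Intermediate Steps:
J(p) = p + p/(5 + p) (J(p) = p/(5 + p) + p = p + p/(5 + p))
h(-7, -9)*J(-15) = -(-105)*(6 - 15)/(5 - 15) = -(-105)*(-9)/(-10) = -(-105)*(-1)*(-9)/10 = -7*(-27/2) = 189/2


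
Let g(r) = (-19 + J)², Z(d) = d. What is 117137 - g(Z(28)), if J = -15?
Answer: 115981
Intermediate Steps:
g(r) = 1156 (g(r) = (-19 - 15)² = (-34)² = 1156)
117137 - g(Z(28)) = 117137 - 1*1156 = 117137 - 1156 = 115981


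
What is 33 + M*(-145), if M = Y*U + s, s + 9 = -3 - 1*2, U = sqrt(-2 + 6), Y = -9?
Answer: 4673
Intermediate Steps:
U = 2 (U = sqrt(4) = 2)
s = -14 (s = -9 + (-3 - 1*2) = -9 + (-3 - 2) = -9 - 5 = -14)
M = -32 (M = -9*2 - 14 = -18 - 14 = -32)
33 + M*(-145) = 33 - 32*(-145) = 33 + 4640 = 4673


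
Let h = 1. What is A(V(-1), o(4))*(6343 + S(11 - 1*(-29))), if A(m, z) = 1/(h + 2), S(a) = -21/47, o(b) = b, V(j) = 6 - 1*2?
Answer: 298100/141 ≈ 2114.2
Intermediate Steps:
V(j) = 4 (V(j) = 6 - 2 = 4)
S(a) = -21/47 (S(a) = -21*1/47 = -21/47)
A(m, z) = ⅓ (A(m, z) = 1/(1 + 2) = 1/3 = ⅓)
A(V(-1), o(4))*(6343 + S(11 - 1*(-29))) = (6343 - 21/47)/3 = (⅓)*(298100/47) = 298100/141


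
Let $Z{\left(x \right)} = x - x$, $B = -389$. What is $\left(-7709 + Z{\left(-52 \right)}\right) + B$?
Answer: $-8098$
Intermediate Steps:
$Z{\left(x \right)} = 0$
$\left(-7709 + Z{\left(-52 \right)}\right) + B = \left(-7709 + 0\right) - 389 = -7709 - 389 = -8098$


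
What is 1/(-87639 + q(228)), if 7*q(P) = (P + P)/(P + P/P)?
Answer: -1603/140484861 ≈ -1.1410e-5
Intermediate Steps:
q(P) = 2*P/(7*(1 + P)) (q(P) = ((P + P)/(P + P/P))/7 = ((2*P)/(P + 1))/7 = ((2*P)/(1 + P))/7 = (2*P/(1 + P))/7 = 2*P/(7*(1 + P)))
1/(-87639 + q(228)) = 1/(-87639 + (2/7)*228/(1 + 228)) = 1/(-87639 + (2/7)*228/229) = 1/(-87639 + (2/7)*228*(1/229)) = 1/(-87639 + 456/1603) = 1/(-140484861/1603) = -1603/140484861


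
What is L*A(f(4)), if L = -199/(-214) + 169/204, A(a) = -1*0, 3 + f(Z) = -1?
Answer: 0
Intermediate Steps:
f(Z) = -4 (f(Z) = -3 - 1 = -4)
A(a) = 0
L = 38381/21828 (L = -199*(-1/214) + 169*(1/204) = 199/214 + 169/204 = 38381/21828 ≈ 1.7583)
L*A(f(4)) = (38381/21828)*0 = 0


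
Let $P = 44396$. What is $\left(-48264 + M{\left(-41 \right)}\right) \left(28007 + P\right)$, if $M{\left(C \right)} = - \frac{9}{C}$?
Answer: $- \frac{143272142445}{41} \approx -3.4944 \cdot 10^{9}$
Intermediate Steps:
$\left(-48264 + M{\left(-41 \right)}\right) \left(28007 + P\right) = \left(-48264 - \frac{9}{-41}\right) \left(28007 + 44396\right) = \left(-48264 - - \frac{9}{41}\right) 72403 = \left(-48264 + \frac{9}{41}\right) 72403 = \left(- \frac{1978815}{41}\right) 72403 = - \frac{143272142445}{41}$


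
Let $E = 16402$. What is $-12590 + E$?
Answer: $3812$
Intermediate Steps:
$-12590 + E = -12590 + 16402 = 3812$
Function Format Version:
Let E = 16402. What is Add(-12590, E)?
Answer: 3812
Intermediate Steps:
Add(-12590, E) = Add(-12590, 16402) = 3812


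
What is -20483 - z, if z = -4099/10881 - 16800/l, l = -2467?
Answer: -550006603808/26843427 ≈ -20489.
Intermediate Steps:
z = 172688567/26843427 (z = -4099/10881 - 16800/(-2467) = -4099*1/10881 - 16800*(-1/2467) = -4099/10881 + 16800/2467 = 172688567/26843427 ≈ 6.4332)
-20483 - z = -20483 - 1*172688567/26843427 = -20483 - 172688567/26843427 = -550006603808/26843427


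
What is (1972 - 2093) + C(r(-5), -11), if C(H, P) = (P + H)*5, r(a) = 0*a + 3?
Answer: -161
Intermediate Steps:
r(a) = 3 (r(a) = 0 + 3 = 3)
C(H, P) = 5*H + 5*P (C(H, P) = (H + P)*5 = 5*H + 5*P)
(1972 - 2093) + C(r(-5), -11) = (1972 - 2093) + (5*3 + 5*(-11)) = -121 + (15 - 55) = -121 - 40 = -161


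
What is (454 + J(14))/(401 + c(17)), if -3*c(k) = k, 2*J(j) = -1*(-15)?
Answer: 2769/2372 ≈ 1.1674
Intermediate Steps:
J(j) = 15/2 (J(j) = (-1*(-15))/2 = (1/2)*15 = 15/2)
c(k) = -k/3
(454 + J(14))/(401 + c(17)) = (454 + 15/2)/(401 - 1/3*17) = 923/(2*(401 - 17/3)) = 923/(2*(1186/3)) = (923/2)*(3/1186) = 2769/2372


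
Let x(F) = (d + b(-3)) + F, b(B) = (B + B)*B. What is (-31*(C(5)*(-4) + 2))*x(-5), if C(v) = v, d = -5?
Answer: 4464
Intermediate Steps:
b(B) = 2*B**2 (b(B) = (2*B)*B = 2*B**2)
x(F) = 13 + F (x(F) = (-5 + 2*(-3)**2) + F = (-5 + 2*9) + F = (-5 + 18) + F = 13 + F)
(-31*(C(5)*(-4) + 2))*x(-5) = (-31*(5*(-4) + 2))*(13 - 5) = -31*(-20 + 2)*8 = -31*(-18)*8 = 558*8 = 4464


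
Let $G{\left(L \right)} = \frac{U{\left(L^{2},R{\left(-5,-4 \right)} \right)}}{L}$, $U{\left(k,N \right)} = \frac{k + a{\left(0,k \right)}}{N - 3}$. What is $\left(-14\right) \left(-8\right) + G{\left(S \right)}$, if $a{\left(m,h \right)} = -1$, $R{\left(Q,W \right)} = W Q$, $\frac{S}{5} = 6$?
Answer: $\frac{58019}{510} \approx 113.76$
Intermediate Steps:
$S = 30$ ($S = 5 \cdot 6 = 30$)
$R{\left(Q,W \right)} = Q W$
$U{\left(k,N \right)} = \frac{-1 + k}{-3 + N}$ ($U{\left(k,N \right)} = \frac{k - 1}{N - 3} = \frac{-1 + k}{-3 + N}$)
$G{\left(L \right)} = \frac{- \frac{1}{17} + \frac{L^{2}}{17}}{L}$ ($G{\left(L \right)} = \frac{\frac{1}{-3 - -20} \left(-1 + L^{2}\right)}{L} = \frac{\frac{1}{-3 + 20} \left(-1 + L^{2}\right)}{L} = \frac{\frac{1}{17} \left(-1 + L^{2}\right)}{L} = \frac{- \frac{1}{17} + \frac{L^{2}}{17}}{L}$)
$\left(-14\right) \left(-8\right) + G{\left(S \right)} = \left(-14\right) \left(-8\right) + \frac{-1 + 30^{2}}{17 \cdot 30} = 112 + \frac{1}{17} \cdot \frac{1}{30} \left(-1 + 900\right) = 112 + \frac{1}{17} \cdot \frac{1}{30} \cdot 899 = 112 + \frac{899}{510} = \frac{58019}{510}$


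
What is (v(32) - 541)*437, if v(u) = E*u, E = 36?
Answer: 267007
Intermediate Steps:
v(u) = 36*u
(v(32) - 541)*437 = (36*32 - 541)*437 = (1152 - 541)*437 = 611*437 = 267007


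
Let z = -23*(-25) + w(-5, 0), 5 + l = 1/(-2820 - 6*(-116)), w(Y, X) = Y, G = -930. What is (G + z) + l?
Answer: -775261/2124 ≈ -365.00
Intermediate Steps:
l = -10621/2124 (l = -5 + 1/(-2820 - 6*(-116)) = -5 + 1/(-2820 + 696) = -5 + 1/(-2124) = -5 - 1/2124 = -10621/2124 ≈ -5.0005)
z = 570 (z = -23*(-25) - 5 = 575 - 5 = 570)
(G + z) + l = (-930 + 570) - 10621/2124 = -360 - 10621/2124 = -775261/2124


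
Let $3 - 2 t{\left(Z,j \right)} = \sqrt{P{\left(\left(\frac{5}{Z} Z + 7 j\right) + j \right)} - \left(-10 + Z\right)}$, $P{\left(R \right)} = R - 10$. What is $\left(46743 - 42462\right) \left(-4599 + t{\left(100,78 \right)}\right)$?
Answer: $-19731129$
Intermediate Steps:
$P{\left(R \right)} = -10 + R$
$t{\left(Z,j \right)} = \frac{3}{2} - \frac{\sqrt{5 - Z + 8 j}}{2}$ ($t{\left(Z,j \right)} = \frac{3}{2} - \frac{\sqrt{\left(-10 + \left(\left(\frac{5}{Z} Z + 7 j\right) + j\right)\right) - \left(-10 + Z\right)}}{2} = \frac{3}{2} - \frac{\sqrt{\left(-10 + \left(\left(5 + 7 j\right) + j\right)\right) - \left(-10 + Z\right)}}{2} = \frac{3}{2} - \frac{\sqrt{\left(-10 + \left(5 + 8 j\right)\right) - \left(-10 + Z\right)}}{2} = \frac{3}{2} - \frac{\sqrt{\left(-5 + 8 j\right) - \left(-10 + Z\right)}}{2} = \frac{3}{2} - \frac{\sqrt{5 - Z + 8 j}}{2}$)
$\left(46743 - 42462\right) \left(-4599 + t{\left(100,78 \right)}\right) = \left(46743 - 42462\right) \left(-4599 + \left(\frac{3}{2} - \frac{\sqrt{5 - 100 + 8 \cdot 78}}{2}\right)\right) = 4281 \left(-4599 + \left(\frac{3}{2} - \frac{\sqrt{5 - 100 + 624}}{2}\right)\right) = 4281 \left(-4599 + \left(\frac{3}{2} - \frac{\sqrt{529}}{2}\right)\right) = 4281 \left(-4599 + \left(\frac{3}{2} - \frac{23}{2}\right)\right) = 4281 \left(-4599 - 10\right) = 4281 \left(-4609\right) = -19731129$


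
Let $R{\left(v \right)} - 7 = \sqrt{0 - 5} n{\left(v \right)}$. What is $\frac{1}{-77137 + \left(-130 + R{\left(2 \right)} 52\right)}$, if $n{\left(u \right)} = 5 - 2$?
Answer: $- \frac{76903}{5914193089} - \frac{156 i \sqrt{5}}{5914193089} \approx -1.3003 \cdot 10^{-5} - 5.8981 \cdot 10^{-8} i$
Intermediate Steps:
$n{\left(u \right)} = 3$
$R{\left(v \right)} = 7 + 3 i \sqrt{5}$ ($R{\left(v \right)} = 7 + \sqrt{0 - 5} \cdot 3 = 7 + \sqrt{-5} \cdot 3 = 7 + i \sqrt{5} \cdot 3 = 7 + 3 i \sqrt{5}$)
$\frac{1}{-77137 + \left(-130 + R{\left(2 \right)} 52\right)} = \frac{1}{-77137 - \left(130 - \left(7 + 3 i \sqrt{5}\right) 52\right)} = \frac{1}{-77137 + \left(-130 + \left(364 + 156 i \sqrt{5}\right)\right)} = \frac{1}{-77137 + \left(234 + 156 i \sqrt{5}\right)} = \frac{1}{-76903 + 156 i \sqrt{5}}$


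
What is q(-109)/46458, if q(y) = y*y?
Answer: 11881/46458 ≈ 0.25574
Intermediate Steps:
q(y) = y²
q(-109)/46458 = (-109)²/46458 = 11881*(1/46458) = 11881/46458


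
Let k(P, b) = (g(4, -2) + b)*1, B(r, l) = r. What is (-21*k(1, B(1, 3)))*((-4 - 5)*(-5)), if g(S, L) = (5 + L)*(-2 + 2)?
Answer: -945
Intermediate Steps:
g(S, L) = 0 (g(S, L) = (5 + L)*0 = 0)
k(P, b) = b (k(P, b) = (0 + b)*1 = b*1 = b)
(-21*k(1, B(1, 3)))*((-4 - 5)*(-5)) = (-21*1)*((-4 - 5)*(-5)) = -(-189)*(-5) = -21*45 = -945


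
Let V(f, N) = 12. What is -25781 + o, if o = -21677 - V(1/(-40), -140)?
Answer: -47470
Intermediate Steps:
o = -21689 (o = -21677 - 1*12 = -21677 - 12 = -21689)
-25781 + o = -25781 - 21689 = -47470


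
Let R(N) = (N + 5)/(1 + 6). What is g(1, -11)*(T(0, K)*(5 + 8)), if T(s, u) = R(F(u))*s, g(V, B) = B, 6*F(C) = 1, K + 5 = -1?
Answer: 0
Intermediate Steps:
K = -6 (K = -5 - 1 = -6)
F(C) = ⅙ (F(C) = (⅙)*1 = ⅙)
R(N) = 5/7 + N/7 (R(N) = (5 + N)/7 = (5 + N)*(⅐) = 5/7 + N/7)
T(s, u) = 31*s/42 (T(s, u) = (5/7 + (⅐)*(⅙))*s = (5/7 + 1/42)*s = 31*s/42)
g(1, -11)*(T(0, K)*(5 + 8)) = -11*(31/42)*0*(5 + 8) = -0*13 = -11*0 = 0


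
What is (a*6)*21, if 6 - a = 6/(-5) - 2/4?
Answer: 4851/5 ≈ 970.20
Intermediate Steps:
a = 77/10 (a = 6 - (6/(-5) - 2/4) = 6 - (6*(-⅕) - 2*¼) = 6 - (-6/5 - ½) = 6 - 1*(-17/10) = 6 + 17/10 = 77/10 ≈ 7.7000)
(a*6)*21 = ((77/10)*6)*21 = (231/5)*21 = 4851/5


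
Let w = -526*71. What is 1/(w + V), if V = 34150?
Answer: -1/3196 ≈ -0.00031289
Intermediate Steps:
w = -37346
1/(w + V) = 1/(-37346 + 34150) = 1/(-3196) = -1/3196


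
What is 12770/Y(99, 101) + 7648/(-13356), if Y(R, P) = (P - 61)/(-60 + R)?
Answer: 166284569/13356 ≈ 12450.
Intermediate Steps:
Y(R, P) = (-61 + P)/(-60 + R)
12770/Y(99, 101) + 7648/(-13356) = 12770/(((-61 + 101)/(-60 + 99))) + 7648/(-13356) = 12770/((40/39)) + 7648*(-1/13356) = 12770/(((1/39)*40)) - 1912/3339 = 12770/(40/39) - 1912/3339 = 12770*(39/40) - 1912/3339 = 49803/4 - 1912/3339 = 166284569/13356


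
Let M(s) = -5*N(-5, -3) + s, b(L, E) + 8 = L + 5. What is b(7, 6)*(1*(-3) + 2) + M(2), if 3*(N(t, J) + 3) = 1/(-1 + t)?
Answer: 239/18 ≈ 13.278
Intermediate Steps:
N(t, J) = -3 + 1/(3*(-1 + t))
b(L, E) = -3 + L (b(L, E) = -8 + (L + 5) = -8 + (5 + L) = -3 + L)
M(s) = 275/18 + s (M(s) = -5*(10 - 9*(-5))/(3*(-1 - 5)) + s = -5*(10 + 45)/(3*(-6)) + s = -5*(-1)*55/(3*6) + s = -5*(-55/18) + s = 275/18 + s)
b(7, 6)*(1*(-3) + 2) + M(2) = (-3 + 7)*(1*(-3) + 2) + (275/18 + 2) = 4*(-3 + 2) + 311/18 = 4*(-1) + 311/18 = -4 + 311/18 = 239/18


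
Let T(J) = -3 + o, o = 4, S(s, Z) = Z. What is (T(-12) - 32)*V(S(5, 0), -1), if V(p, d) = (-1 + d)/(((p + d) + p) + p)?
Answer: -62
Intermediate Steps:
V(p, d) = (-1 + d)/(d + 3*p) (V(p, d) = (-1 + d)/(((d + p) + p) + p) = (-1 + d)/((d + 2*p) + p) = (-1 + d)/(d + 3*p))
T(J) = 1 (T(J) = -3 + 4 = 1)
(T(-12) - 32)*V(S(5, 0), -1) = (1 - 32)*((-1 - 1)/(-1 + 3*0)) = -31*(-2)/(-1 + 0) = -31*(-2)/(-1) = -(-31)*(-2) = -31*2 = -62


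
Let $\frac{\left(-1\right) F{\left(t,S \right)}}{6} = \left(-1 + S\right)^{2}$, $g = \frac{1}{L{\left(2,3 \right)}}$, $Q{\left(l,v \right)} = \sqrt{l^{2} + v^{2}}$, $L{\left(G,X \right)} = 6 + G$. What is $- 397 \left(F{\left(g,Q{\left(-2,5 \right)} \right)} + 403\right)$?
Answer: $-88531 - 4764 \sqrt{29} \approx -1.1419 \cdot 10^{5}$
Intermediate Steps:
$g = \frac{1}{8}$ ($g = \frac{1}{6 + 2} = \frac{1}{8} \approx 0.125$)
$F{\left(t,S \right)} = - 6 \left(-1 + S\right)^{2}$
$- 397 \left(F{\left(g,Q{\left(-2,5 \right)} \right)} + 403\right) = - 397 \left(- 6 \left(-1 + \sqrt{\left(-2\right)^{2} + 5^{2}}\right)^{2} + 403\right) = - 397 \left(- 6 \left(-1 + \sqrt{4 + 25}\right)^{2} + 403\right) = - 397 \left(- 6 \left(-1 + \sqrt{29}\right)^{2} + 403\right) = - 397 \left(403 - 6 \left(-1 + \sqrt{29}\right)^{2}\right) = -159991 + 2382 \left(-1 + \sqrt{29}\right)^{2}$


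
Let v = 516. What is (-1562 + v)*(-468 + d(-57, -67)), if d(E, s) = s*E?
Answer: -3505146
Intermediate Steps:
d(E, s) = E*s
(-1562 + v)*(-468 + d(-57, -67)) = (-1562 + 516)*(-468 - 57*(-67)) = -1046*(-468 + 3819) = -1046*3351 = -3505146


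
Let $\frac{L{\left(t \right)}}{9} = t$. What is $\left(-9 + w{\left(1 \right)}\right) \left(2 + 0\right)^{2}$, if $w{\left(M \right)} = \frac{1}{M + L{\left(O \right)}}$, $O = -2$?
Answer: $- \frac{616}{17} \approx -36.235$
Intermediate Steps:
$L{\left(t \right)} = 9 t$
$w{\left(M \right)} = \frac{1}{-18 + M}$ ($w{\left(M \right)} = \frac{1}{M + 9 \left(-2\right)} = \frac{1}{M - 18} = \frac{1}{-18 + M}$)
$\left(-9 + w{\left(1 \right)}\right) \left(2 + 0\right)^{2} = \left(-9 + \frac{1}{-18 + 1}\right) \left(2 + 0\right)^{2} = \left(-9 + \frac{1}{-17}\right) 2^{2} = \left(-9 - \frac{1}{17}\right) 4 = \left(- \frac{154}{17}\right) 4 = - \frac{616}{17}$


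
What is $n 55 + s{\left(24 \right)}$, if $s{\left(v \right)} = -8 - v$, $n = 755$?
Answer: $41493$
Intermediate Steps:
$n 55 + s{\left(24 \right)} = 755 \cdot 55 - 32 = 41525 - 32 = 41493$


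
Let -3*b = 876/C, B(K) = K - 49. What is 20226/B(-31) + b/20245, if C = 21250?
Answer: -435067581793/1720825000 ≈ -252.82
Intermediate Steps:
B(K) = -49 + K
b = -146/10625 (b = -292/21250 = -⅓*438/10625 = -146/10625 ≈ -0.013741)
20226/B(-31) + b/20245 = 20226/(-49 - 31) - 146/10625/20245 = 20226/(-80) - 146/10625*1/20245 = 20226*(-1/80) - 146/215103125 = -10113/40 - 146/215103125 = -435067581793/1720825000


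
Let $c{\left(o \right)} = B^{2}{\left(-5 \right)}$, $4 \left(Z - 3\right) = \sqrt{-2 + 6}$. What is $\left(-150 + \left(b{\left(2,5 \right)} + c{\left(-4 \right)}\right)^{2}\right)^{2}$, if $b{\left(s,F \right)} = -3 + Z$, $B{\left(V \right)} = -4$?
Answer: $\frac{239121}{16} \approx 14945.0$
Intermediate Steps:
$Z = \frac{7}{2}$ ($Z = 3 + \frac{\sqrt{-2 + 6}}{4} = 3 + \frac{\sqrt{4}}{4} = 3 + \frac{1}{4} \cdot 2 = 3 + \frac{1}{2} = \frac{7}{2} \approx 3.5$)
$b{\left(s,F \right)} = \frac{1}{2}$ ($b{\left(s,F \right)} = -3 + \frac{7}{2} = \frac{1}{2}$)
$c{\left(o \right)} = 16$ ($c{\left(o \right)} = \left(-4\right)^{2} = 16$)
$\left(-150 + \left(b{\left(2,5 \right)} + c{\left(-4 \right)}\right)^{2}\right)^{2} = \left(-150 + \left(\frac{1}{2} + 16\right)^{2}\right)^{2} = \left(-150 + \left(\frac{33}{2}\right)^{2}\right)^{2} = \left(-150 + \frac{1089}{4}\right)^{2} = \left(\frac{489}{4}\right)^{2} = \frac{239121}{16}$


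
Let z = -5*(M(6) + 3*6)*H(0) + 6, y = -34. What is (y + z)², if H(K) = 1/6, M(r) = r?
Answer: 2304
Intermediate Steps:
H(K) = ⅙
z = -14 (z = -5*(6 + 3*6)/6 + 6 = -5*(6 + 18)/6 + 6 = -120/6 + 6 = -5*4 + 6 = -20 + 6 = -14)
(y + z)² = (-34 - 14)² = (-48)² = 2304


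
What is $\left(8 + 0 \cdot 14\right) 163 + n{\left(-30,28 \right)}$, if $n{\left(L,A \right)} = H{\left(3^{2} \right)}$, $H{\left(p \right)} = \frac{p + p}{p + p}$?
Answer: $1305$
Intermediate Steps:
$H{\left(p \right)} = 1$ ($H{\left(p \right)} = \frac{2 p}{2 p} = 2 p \frac{1}{2 p} = 1$)
$n{\left(L,A \right)} = 1$
$\left(8 + 0 \cdot 14\right) 163 + n{\left(-30,28 \right)} = \left(8 + 0 \cdot 14\right) 163 + 1 = \left(8 + 0\right) 163 + 1 = 8 \cdot 163 + 1 = 1304 + 1 = 1305$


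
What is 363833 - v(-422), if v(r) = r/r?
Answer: 363832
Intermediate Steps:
v(r) = 1
363833 - v(-422) = 363833 - 1*1 = 363833 - 1 = 363832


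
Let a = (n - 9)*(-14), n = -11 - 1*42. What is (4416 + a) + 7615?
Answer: 12899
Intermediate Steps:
n = -53 (n = -11 - 42 = -53)
a = 868 (a = (-53 - 9)*(-14) = -62*(-14) = 868)
(4416 + a) + 7615 = (4416 + 868) + 7615 = 5284 + 7615 = 12899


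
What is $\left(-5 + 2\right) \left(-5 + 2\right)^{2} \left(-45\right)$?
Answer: $1215$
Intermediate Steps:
$\left(-5 + 2\right) \left(-5 + 2\right)^{2} \left(-45\right) = - 3 \left(-3\right)^{2} \left(-45\right) = \left(-3\right) 9 \left(-45\right) = \left(-27\right) \left(-45\right) = 1215$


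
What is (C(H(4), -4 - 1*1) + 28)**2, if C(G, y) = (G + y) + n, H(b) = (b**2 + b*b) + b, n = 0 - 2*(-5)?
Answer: 4761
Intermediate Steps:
n = 10 (n = 0 + 10 = 10)
H(b) = b + 2*b**2 (H(b) = (b**2 + b**2) + b = 2*b**2 + b = b + 2*b**2)
C(G, y) = 10 + G + y (C(G, y) = (G + y) + 10 = 10 + G + y)
(C(H(4), -4 - 1*1) + 28)**2 = ((10 + 4*(1 + 2*4) + (-4 - 1*1)) + 28)**2 = ((10 + 4*(1 + 8) + (-4 - 1)) + 28)**2 = ((10 + 4*9 - 5) + 28)**2 = ((10 + 36 - 5) + 28)**2 = (41 + 28)**2 = 69**2 = 4761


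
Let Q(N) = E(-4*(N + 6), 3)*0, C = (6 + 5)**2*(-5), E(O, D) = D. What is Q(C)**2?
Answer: 0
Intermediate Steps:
C = -605 (C = 11**2*(-5) = 121*(-5) = -605)
Q(N) = 0 (Q(N) = 3*0 = 0)
Q(C)**2 = 0**2 = 0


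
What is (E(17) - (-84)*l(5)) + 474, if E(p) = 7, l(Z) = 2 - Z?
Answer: 229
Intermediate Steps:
(E(17) - (-84)*l(5)) + 474 = (7 - (-84)*(2 - 1*5)) + 474 = (7 - (-84)*(2 - 5)) + 474 = (7 - (-84)*(-3)) + 474 = (7 - 1*252) + 474 = (7 - 252) + 474 = -245 + 474 = 229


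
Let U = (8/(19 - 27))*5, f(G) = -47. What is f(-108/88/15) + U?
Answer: -52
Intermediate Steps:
U = -5 (U = (8/(-8))*5 = -1/8*8*5 = -1*5 = -5)
f(-108/88/15) + U = -47 - 5 = -52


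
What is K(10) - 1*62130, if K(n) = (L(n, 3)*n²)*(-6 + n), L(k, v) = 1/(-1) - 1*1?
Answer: -62930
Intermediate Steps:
L(k, v) = -2 (L(k, v) = -1 - 1 = -2)
K(n) = -2*n²*(-6 + n) (K(n) = (-2*n²)*(-6 + n) = -2*n²*(-6 + n))
K(10) - 1*62130 = 2*10²*(6 - 1*10) - 1*62130 = 2*100*(6 - 10) - 62130 = 2*100*(-4) - 62130 = -800 - 62130 = -62930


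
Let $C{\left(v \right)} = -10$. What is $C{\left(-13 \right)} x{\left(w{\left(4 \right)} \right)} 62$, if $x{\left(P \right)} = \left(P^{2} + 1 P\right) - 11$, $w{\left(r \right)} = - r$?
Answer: $-620$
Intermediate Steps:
$x{\left(P \right)} = -11 + P + P^{2}$ ($x{\left(P \right)} = \left(P^{2} + P\right) - 11 = \left(P + P^{2}\right) - 11 = -11 + P + P^{2}$)
$C{\left(-13 \right)} x{\left(w{\left(4 \right)} \right)} 62 = - 10 \left(-11 - 4 + \left(\left(-1\right) 4\right)^{2}\right) 62 = - 10 \left(-11 - 4 + \left(-4\right)^{2}\right) 62 = - 10 \left(-11 - 4 + 16\right) 62 = \left(-10\right) 1 \cdot 62 = \left(-10\right) 62 = -620$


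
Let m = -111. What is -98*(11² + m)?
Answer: -980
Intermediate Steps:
-98*(11² + m) = -98*(11² - 111) = -98*(121 - 111) = -98*10 = -980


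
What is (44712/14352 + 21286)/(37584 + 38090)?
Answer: 553517/1967524 ≈ 0.28133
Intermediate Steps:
(44712/14352 + 21286)/(37584 + 38090) = (44712*(1/14352) + 21286)/75674 = (81/26 + 21286)*(1/75674) = (553517/26)*(1/75674) = 553517/1967524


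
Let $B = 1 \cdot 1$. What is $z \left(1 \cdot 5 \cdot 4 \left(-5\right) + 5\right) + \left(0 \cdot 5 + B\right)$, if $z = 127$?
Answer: $-12064$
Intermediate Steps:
$B = 1$
$z \left(1 \cdot 5 \cdot 4 \left(-5\right) + 5\right) + \left(0 \cdot 5 + B\right) = 127 \left(1 \cdot 5 \cdot 4 \left(-5\right) + 5\right) + \left(0 \cdot 5 + 1\right) = 127 \left(1 \cdot 20 \left(-5\right) + 5\right) + \left(0 + 1\right) = 127 \left(1 \left(-100\right) + 5\right) + 1 = 127 \left(-100 + 5\right) + 1 = 127 \left(-95\right) + 1 = -12065 + 1 = -12064$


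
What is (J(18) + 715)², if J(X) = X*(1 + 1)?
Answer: 564001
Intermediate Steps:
J(X) = 2*X (J(X) = X*2 = 2*X)
(J(18) + 715)² = (2*18 + 715)² = (36 + 715)² = 751² = 564001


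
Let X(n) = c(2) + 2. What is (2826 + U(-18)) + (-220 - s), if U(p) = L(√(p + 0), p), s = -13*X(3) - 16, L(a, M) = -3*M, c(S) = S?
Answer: 2728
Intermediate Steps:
X(n) = 4 (X(n) = 2 + 2 = 4)
s = -68 (s = -13*4 - 16 = -52 - 16 = -68)
U(p) = -3*p
(2826 + U(-18)) + (-220 - s) = (2826 - 3*(-18)) + (-220 - 1*(-68)) = (2826 + 54) + (-220 + 68) = 2880 - 152 = 2728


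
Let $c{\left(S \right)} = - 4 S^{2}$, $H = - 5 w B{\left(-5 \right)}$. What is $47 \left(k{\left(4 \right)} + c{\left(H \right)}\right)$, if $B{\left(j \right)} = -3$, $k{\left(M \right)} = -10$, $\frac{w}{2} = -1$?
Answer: $-169670$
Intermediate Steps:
$w = -2$ ($w = 2 \left(-1\right) = -2$)
$H = -30$ ($H = \left(-5\right) \left(-2\right) \left(-3\right) = 10 \left(-3\right) = -30$)
$47 \left(k{\left(4 \right)} + c{\left(H \right)}\right) = 47 \left(-10 - 4 \left(-30\right)^{2}\right) = 47 \left(-10 - 3600\right) = 47 \left(-3610\right) = -169670$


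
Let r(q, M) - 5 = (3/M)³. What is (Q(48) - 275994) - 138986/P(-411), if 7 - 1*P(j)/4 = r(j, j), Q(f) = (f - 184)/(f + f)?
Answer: -18104508939289/61712484 ≈ -2.9337e+5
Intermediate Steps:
Q(f) = (-184 + f)/(2*f) (Q(f) = (-184 + f)/((2*f)) = (-184 + f)*(1/(2*f)) = (-184 + f)/(2*f))
r(q, M) = 5 + 27/M³ (r(q, M) = 5 + (3/M)³ = 5 + 27/M³)
P(j) = 8 - 108/j³ (P(j) = 28 - 4*(5 + 27/j³) = 28 + (-20 - 108/j³) = 8 - 108/j³)
(Q(48) - 275994) - 138986/P(-411) = ((½)*(-184 + 48)/48 - 275994) - 138986/(8 - 108/(-411)³) = ((½)*(1/48)*(-136) - 275994) - 138986/(8 - 108*(-1/69426531)) = (-17/12 - 275994) - 138986/(8 + 4/2571353) = -3311945/12 - 138986/20570828/2571353 = -3311945/12 - 138986*2571353/20570828 = -3311945/12 - 178691034029/10285414 = -18104508939289/61712484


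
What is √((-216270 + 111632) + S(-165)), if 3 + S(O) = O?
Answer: I*√104806 ≈ 323.74*I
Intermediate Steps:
S(O) = -3 + O
√((-216270 + 111632) + S(-165)) = √((-216270 + 111632) + (-3 - 165)) = √(-104638 - 168) = √(-104806) = I*√104806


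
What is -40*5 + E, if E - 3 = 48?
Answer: -149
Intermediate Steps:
E = 51 (E = 3 + 48 = 51)
-40*5 + E = -40*5 + 51 = -200 + 51 = -149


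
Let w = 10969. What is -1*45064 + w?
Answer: -34095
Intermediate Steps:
-1*45064 + w = -1*45064 + 10969 = -45064 + 10969 = -34095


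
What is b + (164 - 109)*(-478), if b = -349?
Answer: -26639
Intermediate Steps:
b + (164 - 109)*(-478) = -349 + (164 - 109)*(-478) = -349 + 55*(-478) = -349 - 26290 = -26639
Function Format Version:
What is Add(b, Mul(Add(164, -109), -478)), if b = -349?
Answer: -26639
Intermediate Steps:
Add(b, Mul(Add(164, -109), -478)) = Add(-349, Mul(Add(164, -109), -478)) = Add(-349, Mul(55, -478)) = Add(-349, -26290) = -26639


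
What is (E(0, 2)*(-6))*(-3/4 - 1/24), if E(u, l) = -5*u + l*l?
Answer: 19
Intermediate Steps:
E(u, l) = l² - 5*u (E(u, l) = -5*u + l² = l² - 5*u)
(E(0, 2)*(-6))*(-3/4 - 1/24) = ((2² - 5*0)*(-6))*(-3/4 - 1/24) = ((4 + 0)*(-6))*(-3*¼ - 1*1/24) = (4*(-6))*(-¾ - 1/24) = -24*(-19/24) = 19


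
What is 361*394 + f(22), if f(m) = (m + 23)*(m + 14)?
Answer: 143854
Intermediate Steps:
f(m) = (14 + m)*(23 + m) (f(m) = (23 + m)*(14 + m) = (14 + m)*(23 + m))
361*394 + f(22) = 361*394 + (322 + 22² + 37*22) = 142234 + (322 + 484 + 814) = 142234 + 1620 = 143854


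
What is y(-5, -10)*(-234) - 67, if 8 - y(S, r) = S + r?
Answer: -5449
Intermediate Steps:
y(S, r) = 8 - S - r (y(S, r) = 8 - (S + r) = 8 + (-S - r) = 8 - S - r)
y(-5, -10)*(-234) - 67 = (8 - 1*(-5) - 1*(-10))*(-234) - 67 = (8 + 5 + 10)*(-234) - 67 = 23*(-234) - 67 = -5382 - 67 = -5449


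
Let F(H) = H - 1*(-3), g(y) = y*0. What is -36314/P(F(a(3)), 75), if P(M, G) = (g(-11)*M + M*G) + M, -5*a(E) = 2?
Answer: -90785/494 ≈ -183.78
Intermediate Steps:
a(E) = -⅖ (a(E) = -⅕*2 = -⅖)
g(y) = 0
F(H) = 3 + H (F(H) = H + 3 = 3 + H)
P(M, G) = M + G*M (P(M, G) = (0*M + M*G) + M = (0 + G*M) + M = G*M + M = M + G*M)
-36314/P(F(a(3)), 75) = -36314*1/((1 + 75)*(3 - ⅖)) = -36314/((13/5)*76) = -36314/988/5 = -36314*5/988 = -90785/494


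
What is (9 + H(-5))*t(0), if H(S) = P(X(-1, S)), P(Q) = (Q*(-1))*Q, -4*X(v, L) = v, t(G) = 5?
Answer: 715/16 ≈ 44.688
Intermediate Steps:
X(v, L) = -v/4
P(Q) = -Q**2 (P(Q) = (-Q)*Q = -Q**2)
H(S) = -1/16 (H(S) = -(-1/4*(-1))**2 = -(1/4)**2 = -1*1/16 = -1/16)
(9 + H(-5))*t(0) = (9 - 1/16)*5 = (143/16)*5 = 715/16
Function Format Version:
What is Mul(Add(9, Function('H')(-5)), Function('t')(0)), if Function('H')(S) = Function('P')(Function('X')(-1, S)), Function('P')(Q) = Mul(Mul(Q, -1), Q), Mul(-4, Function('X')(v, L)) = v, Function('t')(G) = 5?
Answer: Rational(715, 16) ≈ 44.688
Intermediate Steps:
Function('X')(v, L) = Mul(Rational(-1, 4), v)
Function('P')(Q) = Mul(-1, Pow(Q, 2)) (Function('P')(Q) = Mul(Mul(-1, Q), Q) = Mul(-1, Pow(Q, 2)))
Function('H')(S) = Rational(-1, 16) (Function('H')(S) = Mul(-1, Pow(Mul(Rational(-1, 4), -1), 2)) = Mul(-1, Pow(Rational(1, 4), 2)) = Mul(-1, Rational(1, 16)) = Rational(-1, 16))
Mul(Add(9, Function('H')(-5)), Function('t')(0)) = Mul(Add(9, Rational(-1, 16)), 5) = Mul(Rational(143, 16), 5) = Rational(715, 16)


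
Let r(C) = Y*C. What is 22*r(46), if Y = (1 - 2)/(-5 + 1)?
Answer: 253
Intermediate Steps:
Y = ¼ (Y = -1/(-4) = -1*(-¼) = ¼ ≈ 0.25000)
r(C) = C/4
22*r(46) = 22*((¼)*46) = 22*(23/2) = 253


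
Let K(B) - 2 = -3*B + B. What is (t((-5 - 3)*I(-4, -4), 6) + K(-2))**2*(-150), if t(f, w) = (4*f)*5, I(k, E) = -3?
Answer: -35429400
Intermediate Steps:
K(B) = 2 - 2*B (K(B) = 2 + (-3*B + B) = 2 - 2*B)
t(f, w) = 20*f
(t((-5 - 3)*I(-4, -4), 6) + K(-2))**2*(-150) = (20*((-5 - 3)*(-3)) + (2 - 2*(-2)))**2*(-150) = (20*(-8*(-3)) + (2 + 4))**2*(-150) = (20*24 + 6)**2*(-150) = (480 + 6)**2*(-150) = 486**2*(-150) = 236196*(-150) = -35429400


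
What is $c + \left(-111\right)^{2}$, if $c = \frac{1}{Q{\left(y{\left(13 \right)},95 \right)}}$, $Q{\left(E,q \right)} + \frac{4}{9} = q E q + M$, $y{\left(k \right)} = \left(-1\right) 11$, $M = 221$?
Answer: $\frac{10984048281}{891490} \approx 12321.0$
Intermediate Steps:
$y{\left(k \right)} = -11$
$Q{\left(E,q \right)} = \frac{1985}{9} + E q^{2}$ ($Q{\left(E,q \right)} = - \frac{4}{9} + \left(q E q + 221\right) = - \frac{4}{9} + \left(E q q + 221\right) = - \frac{4}{9} + \left(E q^{2} + 221\right) = - \frac{4}{9} + \left(221 + E q^{2}\right) = \frac{1985}{9} + E q^{2}$)
$c = - \frac{9}{891490}$ ($c = \frac{1}{\frac{1985}{9} - 11 \cdot 95^{2}} = \frac{1}{\frac{1985}{9} - 99275} = \frac{1}{- \frac{891490}{9}} = - \frac{9}{891490} \approx -1.0095 \cdot 10^{-5}$)
$c + \left(-111\right)^{2} = - \frac{9}{891490} + \left(-111\right)^{2} = - \frac{9}{891490} + 12321 = \frac{10984048281}{891490}$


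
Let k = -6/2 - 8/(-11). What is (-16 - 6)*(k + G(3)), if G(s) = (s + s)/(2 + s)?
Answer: 118/5 ≈ 23.600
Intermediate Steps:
G(s) = 2*s/(2 + s) (G(s) = (2*s)/(2 + s) = 2*s/(2 + s))
k = -25/11 (k = -6*1/2 - 8*(-1/11) = -3 + 8/11 = -25/11 ≈ -2.2727)
(-16 - 6)*(k + G(3)) = (-16 - 6)*(-25/11 + 2*3/(2 + 3)) = -22*(-25/11 + 2*3/5) = -22*(-25/11 + 2*3*(1/5)) = -22*(-25/11 + 6/5) = -22*(-59/55) = 118/5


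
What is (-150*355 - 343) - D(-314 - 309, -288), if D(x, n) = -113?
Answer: -53480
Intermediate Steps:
(-150*355 - 343) - D(-314 - 309, -288) = (-150*355 - 343) - 1*(-113) = (-53250 - 343) + 113 = -53593 + 113 = -53480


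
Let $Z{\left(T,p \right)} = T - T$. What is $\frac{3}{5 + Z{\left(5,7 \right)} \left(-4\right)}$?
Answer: $\frac{3}{5} \approx 0.6$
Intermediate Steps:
$Z{\left(T,p \right)} = 0$
$\frac{3}{5 + Z{\left(5,7 \right)} \left(-4\right)} = \frac{3}{5 + 0 \left(-4\right)} = \frac{3}{5 + 0} = \frac{3}{5}$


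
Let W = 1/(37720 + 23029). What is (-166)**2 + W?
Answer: 1673999445/60749 ≈ 27556.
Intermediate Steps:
W = 1/60749 ≈ 1.6461e-5
(-166)**2 + W = (-166)**2 + 1/60749 = 27556 + 1/60749 = 1673999445/60749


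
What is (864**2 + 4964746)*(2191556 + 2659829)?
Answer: 27707433770170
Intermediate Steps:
(864**2 + 4964746)*(2191556 + 2659829) = (746496 + 4964746)*4851385 = 5711242*4851385 = 27707433770170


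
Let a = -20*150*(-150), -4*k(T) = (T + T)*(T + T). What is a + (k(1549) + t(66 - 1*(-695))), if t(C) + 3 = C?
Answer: -1948643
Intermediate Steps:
t(C) = -3 + C
k(T) = -T² (k(T) = -(T + T)*(T + T)/4 = -2*T*2*T/4 = -T²)
a = 450000 (a = -3000*(-150) = 450000)
a + (k(1549) + t(66 - 1*(-695))) = 450000 + (-1*1549² + (-3 + (66 - 1*(-695)))) = 450000 + (-1*2399401 + (-3 + (66 + 695))) = 450000 + (-2399401 + (-3 + 761)) = 450000 + (-2399401 + 758) = 450000 - 2398643 = -1948643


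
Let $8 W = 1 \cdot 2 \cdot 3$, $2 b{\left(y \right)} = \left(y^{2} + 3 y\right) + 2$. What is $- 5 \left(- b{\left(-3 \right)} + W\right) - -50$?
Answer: $\frac{205}{4} \approx 51.25$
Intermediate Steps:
$b{\left(y \right)} = 1 + \frac{y^{2}}{2} + \frac{3 y}{2}$ ($b{\left(y \right)} = \frac{\left(y^{2} + 3 y\right) + 2}{2} = \frac{2 + y^{2} + 3 y}{2} = 1 + \frac{y^{2}}{2} + \frac{3 y}{2}$)
$W = \frac{3}{4}$ ($W = \frac{1 \cdot 2 \cdot 3}{8} = \frac{2 \cdot 3}{8} = \frac{1}{8} \cdot 6 = \frac{3}{4} \approx 0.75$)
$- 5 \left(- b{\left(-3 \right)} + W\right) - -50 = - 5 \left(- (1 + \frac{\left(-3\right)^{2}}{2} + \frac{3}{2} \left(-3\right)) + \frac{3}{4}\right) - -50 = - 5 \left(- (1 + \frac{1}{2} \cdot 9 - \frac{9}{2}) + \frac{3}{4}\right) + 50 = - 5 \left(- (1 + \frac{9}{2} - \frac{9}{2}) + \frac{3}{4}\right) + 50 = - 5 \left(\left(-1\right) 1 + \frac{3}{4}\right) + 50 = - 5 \left(-1 + \frac{3}{4}\right) + 50 = \left(-5\right) \left(- \frac{1}{4}\right) + 50 = \frac{5}{4} + 50 = \frac{205}{4}$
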